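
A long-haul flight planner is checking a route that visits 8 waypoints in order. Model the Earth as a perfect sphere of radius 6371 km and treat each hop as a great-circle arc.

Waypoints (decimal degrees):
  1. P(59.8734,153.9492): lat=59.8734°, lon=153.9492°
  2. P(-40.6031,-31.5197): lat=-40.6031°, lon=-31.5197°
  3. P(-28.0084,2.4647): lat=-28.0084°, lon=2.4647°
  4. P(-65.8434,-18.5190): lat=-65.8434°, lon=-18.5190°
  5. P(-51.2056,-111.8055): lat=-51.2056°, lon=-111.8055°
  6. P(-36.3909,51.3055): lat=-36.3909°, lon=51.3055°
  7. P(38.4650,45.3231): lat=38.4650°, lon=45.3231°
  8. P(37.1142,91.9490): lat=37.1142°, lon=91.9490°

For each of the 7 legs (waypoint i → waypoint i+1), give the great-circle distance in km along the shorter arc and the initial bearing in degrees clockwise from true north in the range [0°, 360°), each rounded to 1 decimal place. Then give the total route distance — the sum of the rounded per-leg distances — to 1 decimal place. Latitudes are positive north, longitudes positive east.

Leg 1: φ1=1.0449880, φ2=-0.7086578, Δφ=-1.7536457, Δλ=-3.2370430 rad; a=sin²(Δφ/2)+cosφ1·cosφ2·sin²(Δλ/2)=0.9711187749; c=2·atan2(√a, √(1-a))=2.800045405; dist=6371·c=17839.089 ≈ 17839.1 km; running total=17839.1 km
Leg 1 bearing: y=sinΔλ·cosφ2=0.07235933, x=cosφ1·sinφ2-sinφ1·cosφ2·cosΔλ=0.32703597; θ=atan2(y, x)=12.4762° ≈ 12.5°
Leg 2: φ1=-0.7086578, φ2=-0.4888388, Δφ=0.2198190, Δλ=0.5931397 rad; a=sin²(Δφ/2)+cosφ1·cosφ2·sin²(Δλ/2)=0.0692797183; c=2·atan2(√a, √(1-a))=0.532696897; dist=6371·c=3393.812 ≈ 3393.8 km; running total=21232.9 km
Leg 2 bearing: y=sinΔλ·cosφ2=0.49350023, x=cosφ1·sinφ2-sinφ1·cosφ2·cosΔλ=0.11990696; θ=atan2(y, x)=76.3433° ≈ 76.3°
Leg 3: φ1=-0.4888388, φ2=-1.1491841, Δφ=-0.6603453, Δλ=-0.3662347 rad; a=sin²(Δφ/2)+cosφ1·cosφ2·sin²(Δλ/2)=0.1170901291; c=2·atan2(√a, √(1-a))=0.698481201; dist=6371·c=4450.024 ≈ 4450.0 km; running total=25682.9 km
Leg 3 bearing: y=sinΔλ·cosφ2=-0.14654694, x=cosφ1·sinφ2-sinφ1·cosφ2·cosΔλ=-0.62613426; θ=atan2(y, x)=-166.8270° <0 so +360° → 193.1730° ≈ 193.2°
Leg 4: φ1=-1.1491841, φ2=-0.8937063, Δφ=0.2554778, Δλ=-1.6281566 rad; a=sin²(Δφ/2)+cosφ1·cosφ2·sin²(Δλ/2)=0.1517756647; c=2·atan2(√a, √(1-a))=0.800359645; dist=6371·c=5099.091 ≈ 5099.1 km; running total=30782.0 km
Leg 4 bearing: y=sinΔλ·cosφ2=-0.62549722, x=cosφ1·sinφ2-sinφ1·cosφ2·cosΔλ=-0.35172785; θ=atan2(y, x)=-119.3498° <0 so +360° → 240.6502° ≈ 240.7°
Leg 5: φ1=-0.8937063, φ2=-0.6351410, Δφ=0.2585653, Δλ=2.8468240 rad; a=sin²(Δφ/2)+cosφ1·cosφ2·sin²(Δλ/2)=0.5100919377; c=2·atan2(√a, √(1-a))=1.590981573; dist=6371·c=10136.144 ≈ 10136.1 km; running total=40918.1 km
Leg 5 bearing: y=sinΔλ·cosφ2=0.23386391, x=cosφ1·sinφ2-sinφ1·cosφ2·cosΔλ=-0.97205981; θ=atan2(y, x)=166.4725° ≈ 166.5°
Leg 6: φ1=-0.6351410, φ2=0.6713409, Δφ=1.3064819, Δλ=-0.1044126 rad; a=sin²(Δφ/2)+cosφ1·cosφ2·sin²(Δλ/2)=0.3710925369; c=2·atan2(√a, √(1-a))=1.310036335; dist=6371·c=8346.241 ≈ 8346.2 km; running total=49264.3 km
Leg 6 bearing: y=sinΔλ·cosφ2=-0.08160536, x=cosφ1·sinφ2-sinφ1·cosφ2·cosΔλ=0.96274193; θ=atan2(y, x)=-4.8450° <0 so +360° → 355.1550° ≈ 355.2°
Leg 7: φ1=0.6713409, φ2=0.6477650, Δφ=-0.0235759, Δλ=0.8137755 rad; a=sin²(Δφ/2)+cosφ1·cosφ2·sin²(Δλ/2)=0.0979299389; c=2·atan2(√a, √(1-a))=0.636568812; dist=6371·c=4055.580 ≈ 4055.6 km; running total=53319.9 km
Leg 7 bearing: y=sinΔλ·cosφ2=0.57964326, x=cosφ1·sinφ2-sinφ1·cosφ2·cosΔλ=0.13180423; θ=atan2(y, x)=77.1894° ≈ 77.2°

Leg 1: dist=17839.1 km, bearing=12.5°
Leg 2: dist=3393.8 km, bearing=76.3°
Leg 3: dist=4450.0 km, bearing=193.2°
Leg 4: dist=5099.1 km, bearing=240.7°
Leg 5: dist=10136.1 km, bearing=166.5°
Leg 6: dist=8346.2 km, bearing=355.2°
Leg 7: dist=4055.6 km, bearing=77.2°
Total: 53319.9 km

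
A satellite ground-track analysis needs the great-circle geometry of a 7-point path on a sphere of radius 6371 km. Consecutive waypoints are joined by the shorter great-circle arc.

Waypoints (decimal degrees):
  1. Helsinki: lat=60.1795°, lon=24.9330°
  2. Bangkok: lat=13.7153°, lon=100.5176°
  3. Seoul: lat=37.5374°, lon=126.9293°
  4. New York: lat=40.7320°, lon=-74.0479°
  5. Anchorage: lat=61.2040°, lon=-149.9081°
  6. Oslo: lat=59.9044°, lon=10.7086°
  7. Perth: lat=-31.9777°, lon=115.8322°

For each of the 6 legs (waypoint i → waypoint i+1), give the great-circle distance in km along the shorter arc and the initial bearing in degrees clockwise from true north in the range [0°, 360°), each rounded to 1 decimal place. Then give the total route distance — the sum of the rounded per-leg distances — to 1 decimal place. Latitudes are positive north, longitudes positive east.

Leg 1: dist=7892.1 km, bearing=95.6°
Leg 2: dist=3719.1 km, bearing=39.8°
Leg 3: dist=11053.8 km, bearing=16.0°
Leg 4: dist=5406.7 km, bearing=321.5°
Leg 5: dist=6446.1 km, bearing=11.3°
Leg 6: dist=13865.2 km, bearing=95.2°
Total: 48383.0 km

Leg 1: φ1=1.0503304, φ2=0.2393771, Δφ=-0.8109533, Δλ=1.3192001 rad; a=sin²(Δφ/2)+cosφ1·cosφ2·sin²(Δλ/2)=0.3370140264; c=2·atan2(√a, √(1-a))=1.238756678; dist=6371·c=7892.119 ≈ 7892.1 km; running total=7892.1 km
Leg 1 bearing: y=sinΔλ·cosφ2=0.94089986, x=cosφ1·sinφ2-sinφ1·cosφ2·cosΔλ=-0.09192253; θ=atan2(y, x)=95.5799° ≈ 95.6°
Leg 2: φ1=0.2393771, φ2=0.6551512, Δφ=0.4157741, Δλ=0.4609711 rad; a=sin²(Δφ/2)+cosφ1·cosφ2·sin²(Δλ/2)=0.0828019861; c=2·atan2(√a, √(1-a))=0.583760262; dist=6371·c=3719.137 ≈ 3719.1 km; running total=11611.2 km
Leg 2 bearing: y=sinΔλ·cosφ2=0.35272107, x=cosφ1·sinφ2-sinφ1·cosφ2·cosΔλ=0.42352227; θ=atan2(y, x)=39.7885° ≈ 39.8°
Leg 3: φ1=0.6551512, φ2=0.7109075, Δφ=0.0557563, Δλ=-3.5077139 rad; a=sin²(Δφ/2)+cosφ1·cosφ2·sin²(Δλ/2)=0.5817429083; c=2·atan2(√a, √(1-a))=1.735019309; dist=6371·c=11053.808 ≈ 11053.8 km; running total=22665.0 km
Leg 3 bearing: y=sinΔλ·cosφ2=0.27127895, x=cosφ1·sinφ2-sinφ1·cosφ2·cosΔλ=0.94851469; θ=atan2(y, x)=15.9607° ≈ 16.0°
Leg 4: φ1=0.7109075, φ2=1.0682113, Δφ=0.3573038, Δλ=-1.3240103 rad; a=sin²(Δφ/2)+cosφ1·cosφ2·sin²(Δλ/2)=0.1695002916; c=2·atan2(√a, √(1-a))=0.848646476; dist=6371·c=5406.727 ≈ 5406.7 km; running total=28071.7 km
Leg 4 bearing: y=sinΔλ·cosφ2=-0.46709844, x=cosφ1·sinφ2-sinφ1·cosφ2·cosΔλ=0.58728087; θ=atan2(y, x)=-38.4973° <0 so +360° → 321.5027° ≈ 321.5°
Leg 5: φ1=1.0682113, φ2=1.0455290, Δφ=-0.0226823, Δλ=2.8032902 rad; a=sin²(Δφ/2)+cosφ1·cosφ2·sin²(Δλ/2)=0.2348252032; c=2·atan2(√a, √(1-a))=1.011783451; dist=6371·c=6446.072 ≈ 6446.1 km; running total=34517.8 km
Leg 5 bearing: y=sinΔλ·cosφ2=0.16642244, x=cosφ1·sinφ2-sinφ1·cosφ2·cosΔλ=0.83128387; θ=atan2(y, x)=11.3209° ≈ 11.3°
Leg 6: φ1=1.0455290, φ2=-0.5581162, Δφ=-1.6036452, Δλ=1.8347529 rad; a=sin²(Δφ/2)+cosφ1·cosφ2·sin²(Δλ/2)=0.7845852667; c=2·atan2(√a, √(1-a))=2.176293015; dist=6371·c=13865.163 ≈ 13865.2 km; running total=48383.0 km
Leg 6 bearing: y=sinΔλ·cosφ2=0.81887520, x=cosφ1·sinφ2-sinφ1·cosφ2·cosΔλ=-0.07408309; θ=atan2(y, x)=95.1694° ≈ 95.2°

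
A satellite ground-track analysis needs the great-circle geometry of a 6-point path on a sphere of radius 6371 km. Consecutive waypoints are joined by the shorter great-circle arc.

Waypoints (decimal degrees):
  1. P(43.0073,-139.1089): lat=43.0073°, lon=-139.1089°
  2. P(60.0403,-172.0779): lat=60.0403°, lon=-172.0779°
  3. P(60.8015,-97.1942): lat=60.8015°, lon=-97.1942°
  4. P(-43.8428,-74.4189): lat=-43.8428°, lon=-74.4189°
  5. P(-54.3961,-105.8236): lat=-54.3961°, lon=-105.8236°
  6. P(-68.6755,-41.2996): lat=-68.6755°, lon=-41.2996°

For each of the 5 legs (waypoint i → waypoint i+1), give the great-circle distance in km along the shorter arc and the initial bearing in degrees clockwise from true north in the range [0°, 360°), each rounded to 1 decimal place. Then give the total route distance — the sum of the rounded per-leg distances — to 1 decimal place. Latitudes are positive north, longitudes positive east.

Leg 1: dist=2912.3 km, bearing=322.0°
Leg 2: dist=3884.4 km, bearing=55.3°
Leg 3: dist=11817.3 km, bearing=163.1°
Leg 4: dist=2540.0 km, bearing=231.4°
Leg 5: dist=3553.3 km, bearing=141.7°
Total: 24707.3 km

Leg 1: φ1=0.7506190, φ2=1.0479009, Δφ=0.2972819, Δλ=-0.5754176 rad; a=sin²(Δφ/2)+cosφ1·cosφ2·sin²(Δλ/2)=0.0513358903; c=2·atan2(√a, √(1-a))=0.457118030; dist=6371·c=2912.299 ≈ 2912.3 km; running total=2912.3 km
Leg 1 bearing: y=sinΔλ·cosφ2=-0.27176105, x=cosφ1·sinφ2-sinφ1·cosφ2·cosΔλ=0.34777579; θ=atan2(y, x)=-38.0050° <0 so +360° → 321.9950° ≈ 322.0°
Leg 2: φ1=1.0479009, φ2=1.0611864, Δφ=0.0132854, Δλ=1.3069671 rad; a=sin²(Δφ/2)+cosφ1·cosφ2·sin²(Δλ/2)=0.0900890530; c=2·atan2(√a, √(1-a))=0.609696415; dist=6371·c=3884.376 ≈ 3884.4 km; running total=6796.7 km
Leg 2 bearing: y=sinΔλ·cosφ2=0.47095691, x=cosφ1·sinφ2-sinφ1·cosφ2·cosΔλ=0.32571713; θ=atan2(y, x)=55.3320° ≈ 55.3°
Leg 3: φ1=1.0611864, φ2=-0.7652012, Δφ=-1.8263876, Δλ=0.3975040 rad; a=sin²(Δφ/2)+cosφ1·cosφ2·sin²(Δλ/2)=0.6401255555; c=2·atan2(√a, √(1-a))=1.854852020; dist=6371·c=11817.262 ≈ 11817.3 km; running total=18614.0 km
Leg 3 bearing: y=sinΔλ·cosφ2=0.27920625, x=cosφ1·sinφ2-sinφ1·cosφ2·cosΔλ=-0.91842430; θ=atan2(y, x)=163.0904° ≈ 163.1°
Leg 4: φ1=-0.7652012, φ2=-0.9493910, Δφ=-0.1841898, Δλ=-0.5481154 rad; a=sin²(Δφ/2)+cosφ1·cosφ2·sin²(Δλ/2)=0.0392129222; c=2·atan2(√a, √(1-a))=0.398680175; dist=6371·c=2539.991 ≈ 2540.0 km; running total=21154.0 km
Leg 4 bearing: y=sinΔλ·cosφ2=-0.30336127, x=cosφ1·sinφ2-sinφ1·cosφ2·cosΔλ=-0.24222513; θ=atan2(y, x)=-128.6063° <0 so +360° → 231.3937° ≈ 231.4°
Leg 5: φ1=-0.9493910, φ2=-1.1986136, Δφ=-0.2492225, Δλ=1.1261562 rad; a=sin²(Δφ/2)+cosφ1·cosφ2·sin²(Δλ/2)=0.0757707245; c=2·atan2(√a, √(1-a))=0.557730319; dist=6371·c=3553.300 ≈ 3553.3 km; running total=24707.3 km
Leg 5 bearing: y=sinΔλ·cosφ2=0.32829032, x=cosφ1·sinφ2-sinφ1·cosφ2·cosΔλ=-0.41514281; θ=atan2(y, x)=141.6634° ≈ 141.7°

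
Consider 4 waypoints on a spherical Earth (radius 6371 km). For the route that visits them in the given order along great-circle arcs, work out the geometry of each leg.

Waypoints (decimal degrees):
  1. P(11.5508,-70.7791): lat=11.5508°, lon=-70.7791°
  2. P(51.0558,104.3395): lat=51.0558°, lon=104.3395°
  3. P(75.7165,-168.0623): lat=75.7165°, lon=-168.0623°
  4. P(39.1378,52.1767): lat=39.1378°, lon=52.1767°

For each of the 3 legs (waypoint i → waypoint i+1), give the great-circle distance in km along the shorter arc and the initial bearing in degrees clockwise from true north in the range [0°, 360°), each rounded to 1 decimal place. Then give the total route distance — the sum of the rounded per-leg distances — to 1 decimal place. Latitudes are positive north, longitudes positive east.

Leg 1: dist=13037.5 km, bearing=3.4°
Leg 2: dist=4505.3 km, bearing=22.3°
Leg 3: dist=6922.0 km, bearing=325.5°
Total: 24464.8 km

Leg 1: φ1=0.2015995, φ2=0.8910918, Δφ=0.6894923, Δλ=3.0563962 rad; a=sin²(Δφ/2)+cosφ1·cosφ2·sin²(Δλ/2)=0.7289319343; c=2·atan2(√a, √(1-a))=2.046387247; dist=6371·c=13037.533 ≈ 13037.5 km; running total=13037.5 km
Leg 1 bearing: y=sinΔλ·cosφ2=0.05348663, x=cosφ1·sinφ2-sinφ1·cosφ2·cosΔλ=0.88741189; θ=atan2(y, x)=3.4492° ≈ 3.4°
Leg 2: φ1=0.8910918, φ2=1.3215022, Δφ=0.4304104, Δλ=-4.7543083 rad; a=sin²(Δφ/2)+cosφ1·cosφ2·sin²(Δλ/2)=0.1198927984; c=2·atan2(√a, √(1-a))=0.707153258; dist=6371·c=4505.273 ≈ 4505.3 km; running total=17542.8 km
Leg 2 bearing: y=sinΔλ·cosφ2=0.24650321, x=cosφ1·sinφ2-sinφ1·cosφ2·cosΔλ=0.60109087; θ=atan2(y, x)=22.2982° ≈ 22.3°
Leg 3: φ1=1.3215022, φ2=0.6830835, Δφ=-0.6384188, Δλ=3.8438957 rad; a=sin²(Δφ/2)+cosφ1·cosφ2·sin²(Δλ/2)=0.2672014406; c=2·atan2(√a, √(1-a))=1.086487122; dist=6371·c=6922.009 ≈ 6922.0 km; running total=24464.8 km
Leg 3 bearing: y=sinΔλ·cosφ2=-0.50103958, x=cosφ1·sinφ2-sinφ1·cosφ2·cosΔλ=0.72950576; θ=atan2(y, x)=-34.4821° <0 so +360° → 325.5179° ≈ 325.5°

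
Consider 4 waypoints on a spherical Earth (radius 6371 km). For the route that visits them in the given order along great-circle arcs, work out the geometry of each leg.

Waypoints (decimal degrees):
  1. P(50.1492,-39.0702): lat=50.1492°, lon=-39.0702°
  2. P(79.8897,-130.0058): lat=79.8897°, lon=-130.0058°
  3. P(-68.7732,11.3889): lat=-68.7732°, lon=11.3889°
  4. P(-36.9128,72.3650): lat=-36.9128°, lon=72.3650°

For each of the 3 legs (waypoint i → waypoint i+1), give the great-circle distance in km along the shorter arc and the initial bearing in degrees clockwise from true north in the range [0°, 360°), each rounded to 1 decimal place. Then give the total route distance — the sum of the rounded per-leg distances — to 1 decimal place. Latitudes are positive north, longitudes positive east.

Leg 1: φ1=0.8752687, φ2=1.3943383, Δφ=0.5190696, Δλ=-1.5871256 rad; a=sin²(Δφ/2)+cosφ1·cosφ2·sin²(Δλ/2)=0.1230212161; c=2·atan2(√a, √(1-a))=0.716730496; dist=6371·c=4566.290 ≈ 4566.3 km; running total=4566.3 km
Leg 1 bearing: y=sinΔλ·cosφ2=-0.17552030, x=cosφ1·sinφ2-sinφ1·cosφ2·cosΔλ=0.63304076; θ=atan2(y, x)=-15.4969° <0 so +360° → 344.5031° ≈ 344.5°
Leg 2: φ1=1.3943383, φ2=-1.2003188, Δφ=-2.5946571, Δλ=2.4678031 rad; a=sin²(Δφ/2)+cosφ1·cosφ2·sin²(Δλ/2)=0.9836737541; c=2·atan2(√a, √(1-a))=2.885343739; dist=6371·c=18382.525 ≈ 18382.5 km; running total=22948.8 km
Leg 2 bearing: y=sinΔλ·cosφ2=0.22590841, x=cosφ1·sinφ2-sinφ1·cosφ2·cosΔλ=0.11490948; θ=atan2(y, x)=63.0396° ≈ 63.0°
Leg 3: φ1=-1.2003188, φ2=-0.6442499, Δφ=0.5560689, Δλ=1.0642337 rad; a=sin²(Δφ/2)+cosφ1·cosφ2·sin²(Δλ/2)=0.1498489792; c=2·atan2(√a, √(1-a))=0.794975800; dist=6371·c=5064.791 ≈ 5064.8 km; running total=28013.6 km
Leg 3 bearing: y=sinΔλ·cosφ2=0.69914087, x=cosφ1·sinφ2-sinφ1·cosφ2·cosΔλ=0.14414954; θ=atan2(y, x)=78.34995° ≈ 78.3°

Leg 1: dist=4566.3 km, bearing=344.5°
Leg 2: dist=18382.5 km, bearing=63.0°
Leg 3: dist=5064.8 km, bearing=78.3°
Total: 28013.6 km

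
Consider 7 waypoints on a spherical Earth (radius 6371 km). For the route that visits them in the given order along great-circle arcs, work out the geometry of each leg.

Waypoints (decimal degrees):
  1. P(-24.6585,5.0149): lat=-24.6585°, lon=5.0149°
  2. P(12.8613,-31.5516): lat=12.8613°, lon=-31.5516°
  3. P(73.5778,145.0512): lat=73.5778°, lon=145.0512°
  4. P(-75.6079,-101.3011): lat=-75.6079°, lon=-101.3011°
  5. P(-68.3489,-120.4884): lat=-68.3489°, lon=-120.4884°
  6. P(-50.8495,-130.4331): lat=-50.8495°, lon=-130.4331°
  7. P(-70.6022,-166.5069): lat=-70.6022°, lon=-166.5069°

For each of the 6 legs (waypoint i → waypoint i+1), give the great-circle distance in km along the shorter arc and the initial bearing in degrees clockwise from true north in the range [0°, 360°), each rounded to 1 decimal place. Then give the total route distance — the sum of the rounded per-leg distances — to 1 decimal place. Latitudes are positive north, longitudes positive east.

Leg 1: φ1=-0.4303720, φ2=0.2244720, Δφ=0.6548440, Δλ=-0.6382058 rad; a=sin²(Δφ/2)+cosφ1·cosφ2·sin²(Δλ/2)=0.1906270267; c=2·atan2(√a, √(1-a))=0.903650947; dist=6371·c=5757.160 ≈ 5757.2 km; running total=5757.2 km
Leg 1 bearing: y=sinΔλ·cosφ2=-0.58080893, x=cosφ1·sinφ2-sinφ1·cosφ2·cosΔλ=0.52897490; θ=atan2(y, x)=-47.6741° <0 so +360° → 312.3259° ≈ 312.3°
Leg 2: φ1=0.2244720, φ2=1.2841749, Δφ=1.0597028, Δλ=3.0823003 rad; a=sin²(Δφ/2)+cosφ1·cosφ2·sin²(Δλ/2)=0.5308125435; c=2·atan2(√a, √(1-a))=1.632460486; dist=6371·c=10400.406 ≈ 10400.4 km; running total=16157.6 km
Leg 2 bearing: y=sinΔλ·cosφ2=0.01675290, x=cosφ1·sinφ2-sinφ1·cosφ2·cosΔλ=0.99795876; θ=atan2(y, x)=0.9617° ≈ 1.0°
Leg 3: φ1=1.2841749, φ2=-1.3196068, Δφ=-2.6037817, Δλ=-4.2996588 rad; a=sin²(Δφ/2)+cosφ1·cosφ2·sin²(Δλ/2)=0.9786441979; c=2·atan2(√a, √(1-a))=2.848269752; dist=6371·c=18146.327 ≈ 18146.3 km; running total=34303.9 km
Leg 3 bearing: y=sinΔλ·cosφ2=0.22768484, x=cosφ1·sinφ2-sinφ1·cosφ2·cosΔλ=-0.17820926; θ=atan2(y, x)=128.0503° ≈ 128.1°
Leg 4: φ1=-1.3196068, φ2=-1.1929133, Δφ=0.1266935, Δλ=-0.3348816 rad; a=sin²(Δφ/2)+cosφ1·cosφ2·sin²(Δλ/2)=0.0065546053; c=2·atan2(√a, √(1-a))=0.162098445; dist=6371·c=1032.729 ≈ 1032.7 km; running total=35336.6 km
Leg 4 bearing: y=sinΔλ·cosφ2=-0.12125931, x=cosφ1·sinφ2-sinφ1·cosφ2·cosΔλ=0.10650234; θ=atan2(y, x)=-48.7071° <0 so +360° → 311.2929° ≈ 311.3°
Leg 5: φ1=-1.1929133, φ2=-0.8874912, Δφ=0.3054221, Δλ=-0.1735678 rad; a=sin²(Δφ/2)+cosφ1·cosφ2·sin²(Δλ/2)=0.0248899424; c=2·atan2(√a, √(1-a))=0.316854739; dist=6371·c=2018.682 ≈ 2018.7 km; running total=37355.3 km
Leg 5 bearing: y=sinΔλ·cosφ2=-0.10903428, x=cosφ1·sinφ2-sinφ1·cosφ2·cosΔλ=0.29187884; θ=atan2(y, x)=-20.4837° <0 so +360° → 339.5163° ≈ 339.5°
Leg 6: φ1=-0.8874912, φ2=-1.2322408, Δφ=-0.3447497, Δλ=-0.6296066 rad; a=sin²(Δφ/2)+cosφ1·cosφ2·sin²(Δλ/2)=0.0495230395; c=2·atan2(√a, √(1-a))=0.448833398; dist=6371·c=2859.518 ≈ 2859.5 km; running total=40214.8 km
Leg 6 bearing: y=sinΔλ·cosφ2=-0.19556406, x=cosφ1·sinφ2-sinφ1·cosφ2·cosΔλ=-0.38734575; θ=atan2(y, x)=-153.2116° <0 so +360° → 206.7884° ≈ 206.8°

Leg 1: dist=5757.2 km, bearing=312.3°
Leg 2: dist=10400.4 km, bearing=1.0°
Leg 3: dist=18146.3 km, bearing=128.1°
Leg 4: dist=1032.7 km, bearing=311.3°
Leg 5: dist=2018.7 km, bearing=339.5°
Leg 6: dist=2859.5 km, bearing=206.8°
Total: 40214.8 km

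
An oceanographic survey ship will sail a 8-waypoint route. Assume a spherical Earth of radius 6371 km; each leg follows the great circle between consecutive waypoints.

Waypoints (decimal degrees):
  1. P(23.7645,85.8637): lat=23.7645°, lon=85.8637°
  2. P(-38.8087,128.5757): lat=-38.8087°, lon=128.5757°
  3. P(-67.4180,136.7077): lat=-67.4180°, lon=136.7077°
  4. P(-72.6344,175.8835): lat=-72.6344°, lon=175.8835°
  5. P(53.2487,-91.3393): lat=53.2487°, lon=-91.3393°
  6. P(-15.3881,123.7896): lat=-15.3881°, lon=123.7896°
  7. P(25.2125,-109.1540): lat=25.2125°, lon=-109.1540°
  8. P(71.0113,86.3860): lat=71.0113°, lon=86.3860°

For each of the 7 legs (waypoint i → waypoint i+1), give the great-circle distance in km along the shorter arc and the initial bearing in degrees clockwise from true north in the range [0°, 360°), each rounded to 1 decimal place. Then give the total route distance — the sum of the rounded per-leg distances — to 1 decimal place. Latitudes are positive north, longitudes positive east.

Leg 1: dist=8256.1 km, bearing=146.7°
Leg 2: dist=3221.0 km, bearing=173.6°
Leg 3: dist=1562.0 km, bearing=129.0°
Leg 4: dist=15640.4 km, bearing=70.5°
Leg 5: dist=14810.1 km, bearing=310.5°
Leg 6: dist=14421.3 km, bearing=69.8°
Leg 7: dist=9246.5 km, bearing=355.0°
Total: 67157.4 km

Leg 1: φ1=0.4147688, φ2=-0.6773396, Δφ=-1.0921084, Δλ=0.7454650 rad; a=sin²(Δφ/2)+cosφ1·cosφ2·sin²(Δλ/2)=0.3642686863; c=2·atan2(√a, √(1-a))=1.295883927; dist=6371·c=8256.076 ≈ 8256.1 km; running total=8256.1 km
Leg 1 bearing: y=sinΔλ·cosφ2=0.52857098, x=cosφ1·sinφ2-sinφ1·cosφ2·cosΔλ=-0.80431385; θ=atan2(y, x)=146.6883° ≈ 146.7°
Leg 2: φ1=-0.6773396, φ2=-1.1766661, Δφ=-0.4993265, Δλ=0.1419302 rad; a=sin²(Δφ/2)+cosφ1·cosφ2·sin²(Δλ/2)=0.0625517918; c=2·atan2(√a, √(1-a))=0.505574430; dist=6371·c=3221.015 ≈ 3221.0 km; running total=11477.1 km
Leg 2 bearing: y=sinΔλ·cosφ2=0.05431914, x=cosφ1·sinφ2-sinφ1·cosφ2·cosΔλ=-0.48125429; θ=atan2(y, x)=173.5603° ≈ 173.6°
Leg 3: φ1=-1.1766661, φ2=-1.2677094, Δφ=-0.0910434, Δλ=0.6837467 rad; a=sin²(Δφ/2)+cosφ1·cosφ2·sin²(Δλ/2)=0.0149526660; c=2·atan2(√a, √(1-a))=0.245175802; dist=6371·c=1562.015 ≈ 1562.0 km; running total=13039.1 km
Leg 3 bearing: y=sinΔλ·cosφ2=0.18854270, x=cosφ1·sinφ2-sinφ1·cosφ2·cosΔλ=-0.15286591; θ=atan2(y, x)=129.0343° ≈ 129.0°
Leg 4: φ1=-1.2677094, φ2=0.9293651, Δφ=2.1970746, Δλ=-4.6639177 rad; a=sin²(Δφ/2)+cosφ1·cosφ2·sin²(Δλ/2)=0.8866861860; c=2·atan2(√a, √(1-a))=2.454939955; dist=6371·c=15640.422 ≈ 15640.4 km; running total=28679.5 km
Leg 4 bearing: y=sinΔλ·cosφ2=0.59764003, x=cosφ1·sinφ2-sinφ1·cosφ2·cosΔλ=0.21147476; θ=atan2(y, x)=70.5137° ≈ 70.5°
Leg 5: φ1=0.9293651, φ2=-0.2685730, Δφ=-1.1979381, Δλ=3.7547076 rad; a=sin²(Δφ/2)+cosφ1·cosφ2·sin²(Δλ/2)=0.8422154365; c=2·atan2(√a, √(1-a))=2.324619127; dist=6371·c=14810.148 ≈ 14810.1 km; running total=43489.6 km
Leg 5 bearing: y=sinΔλ·cosφ2=-0.55478943, x=cosφ1·sinφ2-sinφ1·cosφ2·cosΔλ=0.47303601; θ=atan2(y, x)=-49.5477° <0 so +360° → 310.4523° ≈ 310.5°
Leg 6: φ1=-0.2685730, φ2=0.4400411, Δφ=0.7086141, Δλ=-4.0656328 rad; a=sin²(Δφ/2)+cosφ1·cosφ2·sin²(Δλ/2)=0.8193420543; c=2·atan2(√a, √(1-a))=2.263583247; dist=6371·c=14421.289 ≈ 14421.3 km; running total=57910.9 km
Leg 6 bearing: y=sinΔλ·cosφ2=0.72201649, x=cosφ1·sinφ2-sinφ1·cosφ2·cosΔλ=0.26603533; θ=atan2(y, x)=69.7731° ≈ 69.8°
Leg 7: φ1=0.4400411, φ2=1.2393810, Δφ=0.7993399, Δλ=3.4128168 rad; a=sin²(Δφ/2)+cosφ1·cosφ2·sin²(Δλ/2)=0.4404130470; c=2·atan2(√a, √(1-a))=1.451338510; dist=6371·c=9246.478 ≈ 9246.5 km; running total=67157.4 km
Leg 7 bearing: y=sinΔλ·cosφ2=-0.08717335, x=cosφ1·sinφ2-sinφ1·cosφ2·cosΔλ=0.98903912; θ=atan2(y, x)=-5.0370° <0 so +360° → 354.9630° ≈ 355.0°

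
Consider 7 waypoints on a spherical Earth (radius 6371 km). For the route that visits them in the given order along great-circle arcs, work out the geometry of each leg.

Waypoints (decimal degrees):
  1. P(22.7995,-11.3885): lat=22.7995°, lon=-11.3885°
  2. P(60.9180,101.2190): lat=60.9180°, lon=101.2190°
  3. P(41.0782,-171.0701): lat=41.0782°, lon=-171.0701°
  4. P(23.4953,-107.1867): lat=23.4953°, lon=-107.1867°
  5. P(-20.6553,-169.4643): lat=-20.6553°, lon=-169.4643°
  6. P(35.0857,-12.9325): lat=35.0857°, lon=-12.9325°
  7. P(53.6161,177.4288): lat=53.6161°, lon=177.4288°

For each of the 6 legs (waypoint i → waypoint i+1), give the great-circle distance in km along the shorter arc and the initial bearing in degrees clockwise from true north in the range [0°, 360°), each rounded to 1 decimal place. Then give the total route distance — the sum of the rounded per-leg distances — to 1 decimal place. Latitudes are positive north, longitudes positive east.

Leg 1: φ1=0.3979263, φ2=1.0632197, Δφ=0.6652933, Δλ=1.9653716 rad; a=sin²(Δφ/2)+cosφ1·cosφ2·sin²(Δλ/2)=0.4167989619; c=2·atan2(√a, √(1-a))=1.403616585; dist=6371·c=8942.441 ≈ 8942.4 km; running total=8942.4 km
Leg 1 bearing: y=sinΔλ·cosφ2=0.44871189, x=cosφ1·sinφ2-sinφ1·cosφ2·cosΔλ=0.87804783; θ=atan2(y, x)=27.0686° ≈ 27.1°
Leg 2: φ1=1.0632197, φ2=0.7169498, Δφ=-0.3462698, Δλ=-4.7523413 rad; a=sin²(Δφ/2)+cosφ1·cosφ2·sin²(Δλ/2)=0.2055596811; c=2·atan2(√a, √(1-a))=0.941123158; dist=6371·c=5995.896 ≈ 5995.9 km; running total=14938.3 km
Leg 2 bearing: y=sinΔλ·cosφ2=0.75321192, x=cosφ1·sinφ2-sinφ1·cosφ2·cosΔλ=0.29307234; θ=atan2(y, x)=68.7391° ≈ 68.7°
Leg 3: φ1=0.7169498, φ2=0.4100703, Δφ=-0.3068795, Δλ=1.1149757 rad; a=sin²(Δφ/2)+cosφ1·cosφ2·sin²(Δλ/2)=0.2168593914; c=2·atan2(√a, √(1-a))=0.968809427; dist=6371·c=6172.285 ≈ 6172.3 km; running total=21110.6 km
Leg 3 bearing: y=sinΔλ·cosφ2=0.82345768, x=cosφ1·sinφ2-sinφ1·cosφ2·cosΔλ=0.03525670; θ=atan2(y, x)=87.5484° ≈ 87.5°
Leg 4: φ1=0.4100703, φ2=-0.3605030, Δφ=-0.7705733, Δλ=-1.0869492 rad; a=sin²(Δφ/2)+cosφ1·cosφ2·sin²(Δλ/2)=0.3707164319; c=2·atan2(√a, √(1-a))=1.309257725; dist=6371·c=8341.281 ≈ 8341.3 km; running total=29451.9 km
Leg 4 bearing: y=sinΔλ·cosφ2=-0.82830998, x=cosφ1·sinφ2-sinφ1·cosφ2·cosΔλ=-0.49703683; θ=atan2(y, x)=-120.9663° <0 so +360° → 239.0337° ≈ 239.0°
Leg 5: φ1=-0.3605030, φ2=0.6123610, Δφ=0.9728640, Δλ=2.7319953 rad; a=sin²(Δφ/2)+cosφ1·cosφ2·sin²(Δλ/2)=0.9525569549; c=2·atan2(√a, √(1-a))=2.702443888; dist=6371·c=17217.270 ≈ 17217.3 km; running total=46669.2 km
Leg 5 bearing: y=sinΔλ·cosφ2=0.32587711, x=cosφ1·sinφ2-sinφ1·cosφ2·cosΔλ=0.27308043; θ=atan2(y, x)=50.0375° ≈ 50.0°
Leg 6: φ1=0.6123610, φ2=0.9357775, Δφ=0.3234165, Δλ=3.3224315 rad; a=sin²(Δφ/2)+cosφ1·cosφ2·sin²(Δλ/2)=0.5073702516; c=2·atan2(√a, √(1-a))=1.585537364; dist=6371·c=10101.459 ≈ 10101.5 km; running total=56770.7 km
Leg 6 bearing: y=sinΔλ·cosφ2=-0.10668853, x=cosφ1·sinφ2-sinφ1·cosφ2·cosΔλ=0.99418322; θ=atan2(y, x)=-6.1251° <0 so +360° → 353.8749° ≈ 353.9°

Leg 1: dist=8942.4 km, bearing=27.1°
Leg 2: dist=5995.9 km, bearing=68.7°
Leg 3: dist=6172.3 km, bearing=87.5°
Leg 4: dist=8341.3 km, bearing=239.0°
Leg 5: dist=17217.3 km, bearing=50.0°
Leg 6: dist=10101.5 km, bearing=353.9°
Total: 56770.7 km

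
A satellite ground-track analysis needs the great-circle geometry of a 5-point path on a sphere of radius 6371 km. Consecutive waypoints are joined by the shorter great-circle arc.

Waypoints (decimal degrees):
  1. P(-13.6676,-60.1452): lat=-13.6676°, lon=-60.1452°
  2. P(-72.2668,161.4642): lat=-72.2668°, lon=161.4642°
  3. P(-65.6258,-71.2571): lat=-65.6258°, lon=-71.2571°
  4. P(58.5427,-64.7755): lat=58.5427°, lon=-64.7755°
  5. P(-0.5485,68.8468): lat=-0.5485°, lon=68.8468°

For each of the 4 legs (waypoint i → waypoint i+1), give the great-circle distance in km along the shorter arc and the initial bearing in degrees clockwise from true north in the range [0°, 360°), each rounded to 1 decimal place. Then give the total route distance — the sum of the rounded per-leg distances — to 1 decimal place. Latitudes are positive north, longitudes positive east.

Leg 1: φ1=-0.2385446, φ2=-1.2612936, Δφ=-1.0227490, Δλ=3.8678137 rad; a=sin²(Δφ/2)+cosφ1·cosφ2·sin²(Δλ/2)=0.4981123208; c=2·atan2(√a, √(1-a))=1.567020960; dist=6371·c=9983.491 ≈ 9983.5 km; running total=9983.5 km
Leg 1 bearing: y=sinΔλ·cosφ2=-0.20225935, x=cosφ1·sinφ2-sinφ1·cosφ2·cosΔλ=-0.97932472; θ=atan2(y, x)=-168.3308° <0 so +360° → 191.6692° ≈ 191.7°
Leg 2: φ1=-1.2612936, φ2=-1.1453863, Δφ=0.1159073, Δλ=-4.0617529 rad; a=sin²(Δφ/2)+cosφ1·cosφ2·sin²(Δλ/2)=0.1042730588; c=2·atan2(√a, √(1-a))=0.657612357; dist=6371·c=4189.648 ≈ 4189.6 km; running total=14173.1 km
Leg 2 bearing: y=sinΔλ·cosφ2=0.32838033, x=cosφ1·sinφ2-sinφ1·cosφ2·cosΔλ=-0.51552605; θ=atan2(y, x)=147.5036° ≈ 147.5°
Leg 3: φ1=-1.1453863, φ2=1.0217629, Δφ=2.1671492, Δλ=0.1131253 rad; a=sin²(Δφ/2)+cosφ1·cosφ2·sin²(Δλ/2)=0.7815025959; c=2·atan2(√a, √(1-a))=2.168813893; dist=6371·c=13817.513 ≈ 13817.5 km; running total=27990.6 km
Leg 3 bearing: y=sinΔλ·cosφ2=0.05891005, x=cosφ1·sinφ2-sinφ1·cosφ2·cosΔλ=0.82435111; θ=atan2(y, x)=4.0875° ≈ 4.1°
Leg 4: φ1=1.0217629, φ2=-0.0095731, Δφ=-1.0313360, Δλ=2.3321491 rad; a=sin²(Δφ/2)+cosφ1·cosφ2·sin²(Δλ/2)=0.6840917572; c=2·atan2(√a, √(1-a))=1.947850861; dist=6371·c=12409.758 ≈ 12409.8 km; running total=40400.4 km
Leg 4 bearing: y=sinΔλ·cosφ2=0.72387023, x=cosφ1·sinφ2-sinφ1·cosφ2·cosΔλ=0.58348332; θ=atan2(y, x)=51.1291° ≈ 51.1°

Leg 1: dist=9983.5 km, bearing=191.7°
Leg 2: dist=4189.6 km, bearing=147.5°
Leg 3: dist=13817.5 km, bearing=4.1°
Leg 4: dist=12409.8 km, bearing=51.1°
Total: 40400.4 km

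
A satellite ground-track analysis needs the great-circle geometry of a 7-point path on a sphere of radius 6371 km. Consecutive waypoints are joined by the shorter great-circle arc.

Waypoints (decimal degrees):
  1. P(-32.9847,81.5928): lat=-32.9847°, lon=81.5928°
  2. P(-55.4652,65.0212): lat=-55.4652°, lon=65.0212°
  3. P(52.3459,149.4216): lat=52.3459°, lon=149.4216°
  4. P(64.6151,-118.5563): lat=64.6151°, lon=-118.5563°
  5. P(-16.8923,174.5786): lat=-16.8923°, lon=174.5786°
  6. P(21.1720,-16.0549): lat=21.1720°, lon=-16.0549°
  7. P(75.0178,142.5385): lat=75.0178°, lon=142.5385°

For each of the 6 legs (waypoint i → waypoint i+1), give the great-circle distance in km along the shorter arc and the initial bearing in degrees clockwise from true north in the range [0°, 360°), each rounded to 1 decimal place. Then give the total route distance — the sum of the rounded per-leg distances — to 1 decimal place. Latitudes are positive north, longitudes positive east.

Leg 1: φ1=-0.5756916, φ2=-0.9680504, Δφ=-0.3923587, Δλ=-0.2892290 rad; a=sin²(Δφ/2)+cosφ1·cosφ2·sin²(Δλ/2)=0.0478709390; c=2·atan2(√a, √(1-a))=0.441157290; dist=6371·c=2810.613 ≈ 2810.6 km; running total=2810.6 km
Leg 1 bearing: y=sinΔλ·cosφ2=-0.16168934, x=cosφ1·sinφ2-sinφ1·cosφ2·cosΔλ=-0.39518832; θ=atan2(y, x)=-157.7483° <0 so +360° → 202.2517° ≈ 202.3°
Leg 2: φ1=-0.9680504, φ2=0.9136083, Δφ=1.8816587, Δλ=1.4730649 rad; a=sin²(Δφ/2)+cosφ1·cosφ2·sin²(Δλ/2)=0.8092033199; c=2·atan2(√a, √(1-a))=2.237509867; dist=6371·c=14255.175 ≈ 14255.2 km; running total=17065.8 km
Leg 2 bearing: y=sinΔλ·cosφ2=0.60797786, x=cosφ1·sinφ2-sinφ1·cosφ2·cosΔλ=0.49793187; θ=atan2(y, x)=50.6826° ≈ 50.7°
Leg 3: φ1=0.9136083, φ2=1.1277462, Δφ=0.2141379, Δλ=-4.6770967 rad; a=sin²(Δφ/2)+cosφ1·cosφ2·sin²(Δλ/2)=0.1469843924; c=2·atan2(√a, √(1-a))=0.786918089; dist=6371·c=5013.455 ≈ 5013.5 km; running total=22079.3 km
Leg 3 bearing: y=sinΔλ·cosφ2=0.42843010, x=cosφ1·sinφ2-sinφ1·cosφ2·cosΔλ=0.56388614; θ=atan2(y, x)=37.2269° ≈ 37.2°
Leg 4: φ1=1.1277462, φ2=-0.2948263, Δφ=-1.4225725, Δλ=5.1161692 rad; a=sin²(Δφ/2)+cosφ1·cosφ2·sin²(Δλ/2)=0.5506758925; c=2·atan2(√a, √(1-a))=1.672322436; dist=6371·c=10654.366 ≈ 10654.4 km; running total=32733.7 km
Leg 4 bearing: y=sinΔλ·cosφ2=-0.87990480, x=cosφ1·sinφ2-sinφ1·cosφ2·cosΔλ=-0.46421478; θ=atan2(y, x)=-117.8150° <0 so +360° → 242.1850° ≈ 242.2°
Leg 5: φ1=-0.2948263, φ2=0.3695211, Δφ=0.6643474, Δλ=-3.3271822 rad; a=sin²(Δφ/2)+cosφ1·cosφ2·sin²(Δλ/2)=0.9909446604; c=2·atan2(√a, √(1-a))=2.950985146; dist=6371·c=18800.726 ≈ 18800.7 km; running total=51534.4 km
Leg 5 bearing: y=sinΔλ·cosφ2=0.17207060, x=cosφ1·sinφ2-sinφ1·cosφ2·cosΔλ=0.07927844; θ=atan2(y, x)=65.2630° ≈ 65.3°
Leg 6: φ1=0.3695211, φ2=1.3093076, Δφ=0.9397865, Δλ=2.7679770 rad; a=sin²(Δφ/2)+cosφ1·cosφ2·sin²(Δλ/2)=0.4377735935; c=2·atan2(√a, √(1-a))=1.446019989; dist=6371·c=9212.593 ≈ 9212.6 km; running total=60747.0 km
Leg 6 bearing: y=sinΔλ·cosφ2=0.09435529, x=cosφ1·sinφ2-sinφ1·cosφ2·cosΔλ=0.98772900; θ=atan2(y, x)=5.4568° ≈ 5.5°

Leg 1: dist=2810.6 km, bearing=202.3°
Leg 2: dist=14255.2 km, bearing=50.7°
Leg 3: dist=5013.5 km, bearing=37.2°
Leg 4: dist=10654.4 km, bearing=242.2°
Leg 5: dist=18800.7 km, bearing=65.3°
Leg 6: dist=9212.6 km, bearing=5.5°
Total: 60747.0 km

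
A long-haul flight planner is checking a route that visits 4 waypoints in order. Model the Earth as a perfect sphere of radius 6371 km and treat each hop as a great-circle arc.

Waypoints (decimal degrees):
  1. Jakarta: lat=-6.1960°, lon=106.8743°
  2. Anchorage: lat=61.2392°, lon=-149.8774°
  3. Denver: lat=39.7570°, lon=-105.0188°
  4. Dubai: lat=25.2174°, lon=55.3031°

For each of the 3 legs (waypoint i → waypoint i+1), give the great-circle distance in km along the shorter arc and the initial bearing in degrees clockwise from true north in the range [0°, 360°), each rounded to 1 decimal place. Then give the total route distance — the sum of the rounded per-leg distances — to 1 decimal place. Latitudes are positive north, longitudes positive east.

Leg 1: φ1=-0.1081406, φ2=1.0688257, Δφ=1.1769663, Δλ=-4.4811625 rad; a=sin²(Δφ/2)+cosφ1·cosφ2·sin²(Δλ/2)=0.6021189791; c=2·atan2(√a, √(1-a))=1.776481520; dist=6371·c=11317.964 ≈ 11318.0 km; running total=11318.0 km
Leg 1 bearing: y=sinΔλ·cosφ2=0.46834861, x=cosφ1·sinφ2-sinφ1·cosφ2·cosΔλ=0.85961412; θ=atan2(y, x)=28.5831° ≈ 28.6°
Leg 2: φ1=1.0688257, φ2=0.6938906, Δφ=-0.3749351, Δλ=0.7829303 rad; a=sin²(Δφ/2)+cosφ1·cosφ2·sin²(Δλ/2)=0.0885816474; c=2·atan2(√a, √(1-a))=0.604411441; dist=6371·c=3850.705 ≈ 3850.7 km; running total=15168.7 km
Leg 2 bearing: y=sinΔλ·cosφ2=0.54225483, x=cosφ1·sinφ2-sinφ1·cosφ2·cosΔλ=-0.16999840; θ=atan2(y, x)=107.4064° ≈ 107.4°
Leg 3: φ1=0.6938906, φ2=0.4401267, Δφ=-0.2537639, Δλ=2.7981450 rad; a=sin²(Δφ/2)+cosφ1·cosφ2·sin²(Δλ/2)=0.6912027816; c=2·atan2(√a, √(1-a))=1.963194664; dist=6371·c=12507.513 ≈ 12507.5 km; running total=27676.2 km
Leg 3 bearing: y=sinΔλ·cosφ2=0.30464372, x=cosφ1·sinφ2-sinφ1·cosφ2·cosΔλ=0.87232917; θ=atan2(y, x)=19.2507° ≈ 19.3°

Leg 1: dist=11318.0 km, bearing=28.6°
Leg 2: dist=3850.7 km, bearing=107.4°
Leg 3: dist=12507.5 km, bearing=19.3°
Total: 27676.2 km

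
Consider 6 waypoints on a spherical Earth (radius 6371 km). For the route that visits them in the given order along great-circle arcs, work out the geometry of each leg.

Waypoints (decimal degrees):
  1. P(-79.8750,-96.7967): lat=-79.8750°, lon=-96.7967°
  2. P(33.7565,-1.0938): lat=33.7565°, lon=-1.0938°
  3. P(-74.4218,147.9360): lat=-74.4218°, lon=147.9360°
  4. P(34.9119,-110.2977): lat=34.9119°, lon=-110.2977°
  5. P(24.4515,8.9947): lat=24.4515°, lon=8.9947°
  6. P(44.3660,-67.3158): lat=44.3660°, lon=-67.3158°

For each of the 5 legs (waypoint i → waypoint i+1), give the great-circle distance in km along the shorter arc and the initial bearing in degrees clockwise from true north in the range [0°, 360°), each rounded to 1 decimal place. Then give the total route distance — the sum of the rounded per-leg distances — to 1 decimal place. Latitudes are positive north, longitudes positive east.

Leg 1: dist=13806.2 km, bearing=88.9°
Leg 2: dist=15190.4 km, bearing=168.4°
Leg 3: dist=14077.1 km, bearing=90.5°
Leg 4: dist=10827.4 km, bearing=53.2°
Leg 5: dist=7080.5 km, bearing=309.2°
Total: 60981.6 km

Leg 1: φ1=-1.3940817, φ2=0.5891621, Δφ=1.9832438, Δλ=1.6703307 rad; a=sin²(Δφ/2)+cosφ1·cosφ2·sin²(Δλ/2)=0.7807673540; c=2·atan2(√a, √(1-a))=2.167035699; dist=6371·c=13806.184 ≈ 13806.2 km; running total=13806.2 km
Leg 1 bearing: y=sinΔλ·cosφ2=0.82729157, x=cosφ1·sinφ2-sinφ1·cosφ2·cosΔλ=0.01635343; θ=atan2(y, x)=88.8676° ≈ 88.9°
Leg 2: φ1=0.5891621, φ2=-1.2989054, Δφ=-1.8880675, Δλ=2.6010607 rad; a=sin²(Δφ/2)+cosφ1·cosφ2·sin²(Δλ/2)=0.8633488268; c=2·atan2(√a, √(1-a))=2.384298766; dist=6371·c=15190.367 ≈ 15190.4 km; running total=28996.6 km
Leg 2 bearing: y=sinΔλ·cosφ2=0.13819545, x=cosφ1·sinφ2-sinφ1·cosφ2·cosΔλ=-0.67291347; θ=atan2(y, x)=168.3946° ≈ 168.4°
Leg 3: φ1=-1.2989054, φ2=0.6093276, Δφ=1.9082330, Δλ=-4.5070283 rad; a=sin²(Δφ/2)+cosφ1·cosφ2·sin²(Δλ/2)=0.7980999570; c=2·atan2(√a, √(1-a))=2.209555742; dist=6371·c=14077.080 ≈ 14077.1 km; running total=43073.7 km
Leg 3 bearing: y=sinΔλ·cosφ2=0.80280208, x=cosφ1·sinφ2-sinφ1·cosφ2·cosΔλ=-0.00738102; θ=atan2(y, x)=90.5268° ≈ 90.5°
Leg 4: φ1=0.6093276, φ2=0.4267592, Δφ=-0.1825684, Δλ=2.0820452 rad; a=sin²(Δφ/2)+cosφ1·cosφ2·sin²(Δλ/2)=0.5641679998; c=2·atan2(√a, √(1-a))=1.699487248; dist=6371·c=10827.433 ≈ 10827.4 km; running total=53901.1 km
Leg 4 bearing: y=sinΔλ·cosφ2=0.79391419, x=cosφ1·sinφ2-sinφ1·cosφ2·cosΔλ=0.59433167; θ=atan2(y, x)=53.1811° ≈ 53.2°
Leg 5: φ1=0.4267592, φ2=0.7743328, Δφ=0.3475736, Δλ=-1.3318695 rad; a=sin²(Δφ/2)+cosφ1·cosφ2·sin²(Δλ/2)=0.2782787099; c=2·atan2(√a, √(1-a))=1.111360419; dist=6371·c=7080.477 ≈ 7080.5 km; running total=60981.6 km
Leg 5 bearing: y=sinΔλ·cosφ2=-0.69457957, x=cosφ1·sinφ2-sinφ1·cosφ2·cosΔλ=0.56649616; θ=atan2(y, x)=-50.7995° <0 so +360° → 309.2005° ≈ 309.2°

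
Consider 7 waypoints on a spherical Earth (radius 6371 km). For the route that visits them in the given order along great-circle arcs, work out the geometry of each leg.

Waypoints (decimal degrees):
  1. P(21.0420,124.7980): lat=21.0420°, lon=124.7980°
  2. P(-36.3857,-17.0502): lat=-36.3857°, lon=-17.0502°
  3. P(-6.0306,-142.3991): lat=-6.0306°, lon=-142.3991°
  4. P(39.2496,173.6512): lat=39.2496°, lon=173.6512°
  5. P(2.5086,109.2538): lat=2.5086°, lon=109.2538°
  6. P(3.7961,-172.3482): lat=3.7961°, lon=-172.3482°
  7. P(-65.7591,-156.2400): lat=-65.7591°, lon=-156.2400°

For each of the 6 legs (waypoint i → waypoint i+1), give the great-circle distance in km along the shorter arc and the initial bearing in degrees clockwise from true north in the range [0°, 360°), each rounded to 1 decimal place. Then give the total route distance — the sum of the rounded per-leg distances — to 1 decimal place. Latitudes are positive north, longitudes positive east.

Leg 1: φ1=0.3672522, φ2=-0.6350503, Δφ=-1.0023024, Δλ=-2.4757181 rad; a=sin²(Δφ/2)+cosφ1·cosφ2·sin²(Δλ/2)=0.9019240316; c=2·atan2(√a, √(1-a))=2.504532687; dist=6371·c=15956.378 ≈ 15956.4 km; running total=15956.4 km
Leg 1 bearing: y=sinΔλ·cosφ2=-0.49731227, x=cosφ1·sinφ2-sinφ1·cosφ2·cosΔλ=-0.32635686; θ=atan2(y, x)=-123.2745° <0 so +360° → 236.7255° ≈ 236.7°
Leg 2: φ1=-0.6350503, φ2=-0.1052538, Δφ=0.5297964, Δλ=-2.1877510 rad; a=sin²(Δφ/2)+cosφ1·cosφ2·sin²(Δλ/2)=0.7004296882; c=2·atan2(√a, √(1-a))=1.983251022; dist=6371·c=12635.292 ≈ 12635.3 km; running total=28591.7 km
Leg 2 bearing: y=sinΔλ·cosφ2=-0.81113028, x=cosφ1·sinφ2-sinφ1·cosφ2·cosΔλ=-0.42588664; θ=atan2(y, x)=-117.7019° <0 so +360° → 242.2981° ≈ 242.3°
Leg 3: φ1=-0.1052538, φ2=0.6850348, Δφ=0.7902886, Δλ=5.5161183 rad; a=sin²(Δφ/2)+cosφ1·cosφ2·sin²(Δλ/2)=0.2560149588; c=2·atan2(√a, √(1-a))=1.061033682; dist=6371·c=6759.846 ≈ 6759.8 km; running total=35351.5 km
Leg 3 bearing: y=sinΔλ·cosφ2=-0.53745215, x=cosφ1·sinφ2-sinφ1·cosφ2·cosΔλ=0.68777204; θ=atan2(y, x)=-38.0055° <0 so +360° → 321.9945° ≈ 322.0°
Leg 4: φ1=0.6850348, φ2=0.0437833, Δφ=-0.6412514, Δλ=-1.1239467 rad; a=sin²(Δφ/2)+cosφ1·cosφ2·sin²(Δλ/2)=0.3189951055; c=2·atan2(√a, √(1-a))=1.200373311; dist=6371·c=7647.578 ≈ 7647.6 km; running total=42999.1 km
Leg 4 bearing: y=sinΔλ·cosφ2=-0.90094868, x=cosφ1·sinφ2-sinφ1·cosφ2·cosΔλ=-0.23924965; θ=atan2(y, x)=-104.8718° <0 so +360° → 255.1282° ≈ 255.1°
Leg 5: φ1=0.0437833, φ2=0.0662544, Δφ=0.0224711, Δλ=-4.9148821 rad; a=sin²(Δφ/2)+cosφ1·cosφ2·sin²(Δλ/2)=0.3983118240; c=2·atan2(√a, √(1-a))=1.365991211; dist=6371·c=8702.730 ≈ 8702.7 km; running total=51701.8 km
Leg 5 bearing: y=sinΔλ·cosφ2=0.97741903, x=cosφ1·sinφ2-sinφ1·cosφ2·cosΔλ=0.05735930; θ=atan2(y, x)=86.6415° ≈ 86.6°
Leg 6: φ1=0.0662544, φ2=-1.1477128, Δφ=-1.2139673, Δλ=0.2811411 rad; a=sin²(Δφ/2)+cosφ1·cosφ2·sin²(Δλ/2)=0.3333895927; c=2·atan2(√a, √(1-a))=1.231078759; dist=6371·c=7843.203 ≈ 7843.2 km; running total=59545.0 km
Leg 6 bearing: y=sinΔλ·cosφ2=0.11391465, x=cosφ1·sinφ2-sinφ1·cosφ2·cosΔλ=-0.93594195; θ=atan2(y, x)=173.0606° ≈ 173.1°

Leg 1: dist=15956.4 km, bearing=236.7°
Leg 2: dist=12635.3 km, bearing=242.3°
Leg 3: dist=6759.8 km, bearing=322.0°
Leg 4: dist=7647.6 km, bearing=255.1°
Leg 5: dist=8702.7 km, bearing=86.6°
Leg 6: dist=7843.2 km, bearing=173.1°
Total: 59545.0 km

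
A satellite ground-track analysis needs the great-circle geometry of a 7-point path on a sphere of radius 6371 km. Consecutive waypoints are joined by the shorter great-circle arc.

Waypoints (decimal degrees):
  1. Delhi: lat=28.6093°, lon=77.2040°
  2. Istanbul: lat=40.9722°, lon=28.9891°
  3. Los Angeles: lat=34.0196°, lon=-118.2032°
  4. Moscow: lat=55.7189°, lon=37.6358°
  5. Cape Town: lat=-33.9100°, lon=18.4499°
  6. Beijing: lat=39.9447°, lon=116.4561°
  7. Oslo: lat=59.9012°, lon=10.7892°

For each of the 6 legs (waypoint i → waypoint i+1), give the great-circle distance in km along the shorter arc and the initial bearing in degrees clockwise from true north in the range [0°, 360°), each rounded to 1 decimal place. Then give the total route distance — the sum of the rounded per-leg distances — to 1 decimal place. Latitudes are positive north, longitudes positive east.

Leg 1: dist=4549.9 km, bearing=300.7°
Leg 2: dist=11025.7 km, bearing=332.9°
Leg 3: dist=9776.0 km, bearing=13.3°
Leg 4: dist=10131.7 km, bearing=195.8°
Leg 5: dist=12958.6 km, bearing=58.1°
Leg 6: dist=7022.0 km, bearing=327.2°
Total: 55463.9 km

Leg 1: φ1=0.4993265, φ2=0.7150998, Δφ=0.2157733, Δλ=-0.8415088 rad; a=sin²(Δφ/2)+cosφ1·cosφ2·sin²(Δλ/2)=0.1221769898; c=2·atan2(√a, √(1-a))=0.714156447; dist=6371·c=4549.891 ≈ 4549.9 km; running total=4549.9 km
Leg 1 bearing: y=sinΔλ·cosφ2=-0.56298597, x=cosφ1·sinφ2-sinφ1·cosφ2·cosΔλ=0.33473257; θ=atan2(y, x)=-59.2657° <0 so +360° → 300.7343° ≈ 300.7°
Leg 2: φ1=0.7150998, φ2=0.5937540, Δφ=-0.1213458, Δλ=-2.5689903 rad; a=sin²(Δφ/2)+cosφ1·cosφ2·sin²(Δλ/2)=0.5795689939; c=2·atan2(√a, √(1-a))=1.730613779; dist=6371·c=11025.740 ≈ 11025.7 km; running total=15575.6 km
Leg 2 bearing: y=sinΔλ·cosφ2=-0.44908644, x=cosφ1·sinφ2-sinφ1·cosφ2·cosΔλ=0.87920218; θ=atan2(y, x)=-27.0574° <0 so +360° → 332.9426° ≈ 332.9°
Leg 3: φ1=0.5937540, φ2=0.9724783, Δφ=0.3787242, Δλ=2.7199037 rad; a=sin²(Δφ/2)+cosφ1·cosφ2·sin²(Δλ/2)=0.4818337062; c=2·atan2(√a, √(1-a))=1.534455741; dist=6371·c=9776.018 ≈ 9776.0 km; running total=25351.6 km
Leg 3 bearing: y=sinΔλ·cosφ2=0.23054083, x=cosφ1·sinφ2-sinφ1·cosφ2·cosΔλ=0.97238411; θ=atan2(y, x)=13.3379° ≈ 13.3°
Leg 4: φ1=0.9724783, φ2=-0.5918411, Δφ=-1.5643194, Δλ=-0.3348571 rad; a=sin²(Δφ/2)+cosφ1·cosφ2·sin²(Δλ/2)=0.5097433575; c=2·atan2(√a, √(1-a))=1.590284275; dist=6371·c=10131.701 ≈ 10131.7 km; running total=35483.3 km
Leg 4 bearing: y=sinΔλ·cosφ2=-0.27273846, x=cosφ1·sinφ2-sinφ1·cosφ2·cosΔλ=-0.96189085; θ=atan2(y, x)=-164.1696° <0 so +360° → 195.8304° ≈ 195.8°
Leg 5: φ1=-0.5918411, φ2=0.6971665, Δφ=1.2890077, Δλ=1.7105309 rad; a=sin²(Δφ/2)+cosφ1·cosφ2·sin²(Δλ/2)=0.7234057210; c=2·atan2(√a, √(1-a))=2.033994365; dist=6371·c=12958.578 ≈ 12958.6 km; running total=48441.9 km
Leg 5 bearing: y=sinΔλ·cosφ2=0.75919181, x=cosφ1·sinφ2-sinφ1·cosφ2·cosΔλ=0.47327300; θ=atan2(y, x)=58.0610° ≈ 58.1°
Leg 6: φ1=0.6971665, φ2=1.0454732, Δφ=0.3483066, Δλ=-1.8442353 rad; a=sin²(Δφ/2)+cosφ1·cosφ2·sin²(Δλ/2)=0.2741751250; c=2·atan2(√a, √(1-a))=1.102182761; dist=6371·c=7022.006 ≈ 7022.0 km; running total=55463.9 km
Leg 6 bearing: y=sinΔλ·cosφ2=-0.48286112, x=cosφ1·sinφ2-sinφ1·cosφ2·cosΔλ=0.75023839; θ=atan2(y, x)=-32.7657° <0 so +360° → 327.2343° ≈ 327.2°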